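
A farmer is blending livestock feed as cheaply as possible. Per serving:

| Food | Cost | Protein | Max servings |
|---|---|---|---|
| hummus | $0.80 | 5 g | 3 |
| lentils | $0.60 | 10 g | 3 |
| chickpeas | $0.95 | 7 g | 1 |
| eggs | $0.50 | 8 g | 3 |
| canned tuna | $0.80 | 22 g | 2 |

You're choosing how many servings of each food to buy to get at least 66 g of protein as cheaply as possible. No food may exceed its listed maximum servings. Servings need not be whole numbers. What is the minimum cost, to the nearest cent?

Cost per g of protein: canned tuna $0.0364, lentils $0.0600, eggs $0.0625, chickpeas $0.1357, hummus $0.1600.
Take 2 servings of canned tuna: +44.0 g protein for $1.60 (total $1.60, still need 22.0 g).
Take 2.2 servings of lentils: +22.0 g protein for $1.32 (total $2.92, still need 0.0 g).
Greedy by cheapest-per-g is optimal for a single linear constraint, so the minimum cost is $2.92.

$2.92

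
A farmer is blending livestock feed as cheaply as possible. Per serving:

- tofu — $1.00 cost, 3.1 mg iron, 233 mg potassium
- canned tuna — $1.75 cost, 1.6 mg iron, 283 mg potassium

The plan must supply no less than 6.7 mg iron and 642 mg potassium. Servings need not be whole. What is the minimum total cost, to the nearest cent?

Check every corner: each single food scaled to meet both minima, and each pair solved so both constraints bind.
tofu only: max(6.7/3.1, 642/233) = 2.755 servings → $2.76.
canned tuna only: max(6.7/1.6, 642/283) = 4.188 servings → $7.33.
tofu + canned tuna with both tight: 1.722 servings and 0.8505 servings → $3.21.
So the least-cost plan costs $2.76.

$2.76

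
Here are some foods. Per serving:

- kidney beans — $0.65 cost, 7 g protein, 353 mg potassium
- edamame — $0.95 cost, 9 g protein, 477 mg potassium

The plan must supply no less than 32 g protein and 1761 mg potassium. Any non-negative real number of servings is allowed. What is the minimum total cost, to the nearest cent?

$3.24

This is a tiny linear program; its minimum lies at a vertex of the feasible set. List the vertices and price them.
kidney beans only: max(32/7, 1761/353) = 4.989 servings → $3.24.
edamame only: max(32/9, 1761/477) = 3.692 servings → $3.51.
kidney beans + edamame: intersection lies outside the first quadrant.
The minimum over all feasible corners is $3.24.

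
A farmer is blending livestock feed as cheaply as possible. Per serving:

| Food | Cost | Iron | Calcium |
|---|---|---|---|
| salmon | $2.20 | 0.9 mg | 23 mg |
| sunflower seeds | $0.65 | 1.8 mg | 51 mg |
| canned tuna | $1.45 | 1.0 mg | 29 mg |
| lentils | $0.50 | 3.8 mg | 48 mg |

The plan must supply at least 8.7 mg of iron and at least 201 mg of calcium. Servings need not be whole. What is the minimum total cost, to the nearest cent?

$2.09

This is a tiny linear program; its minimum lies at a vertex of the feasible set. List the vertices and price them.
salmon only: max(8.7/0.9, 201/23) = 9.667 servings → $21.27.
sunflower seeds only: max(8.7/1.8, 201/51) = 4.833 servings → $3.14.
canned tuna only: max(8.7/1.0, 201/29) = 8.7 servings → $12.62.
lentils only: max(8.7/3.8, 201/48) = 4.188 servings → $2.09.
salmon + sunflower seeds: the both-tight solution has a negative serving — not a feasible corner.
salmon + canned tuna: the both-tight solution has a negative serving — not a feasible corner.
salmon + lentils with both tight: 7.833 servings and 0.4344 servings → $17.45.
sunflower seeds + canned tuna with both targets exact would need a negative amount; discard.
sunflower seeds + lentils with both tight: 3.223 servings and 0.7626 servings → $2.48.
canned tuna + lentils with both tight: 5.566 servings and 0.8248 servings → $8.48.
Cheapest feasible corner: $2.09.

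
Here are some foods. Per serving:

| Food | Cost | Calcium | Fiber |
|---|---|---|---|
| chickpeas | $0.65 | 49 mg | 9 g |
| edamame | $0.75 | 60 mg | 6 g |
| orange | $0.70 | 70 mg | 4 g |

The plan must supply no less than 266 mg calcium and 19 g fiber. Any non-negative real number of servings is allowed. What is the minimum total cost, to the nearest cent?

$2.76

chickpeas only: max(266/49, 19/9) = 5.429 servings → $3.53.
edamame only: max(266/60, 19/6) = 4.433 servings → $3.33.
orange only: max(266/70, 19/4) = 4.75 servings → $3.33.
chickpeas + edamame with both targets exact would need a negative amount; discard.
chickpeas + orange with both tight: 0.6129 servings and 3.371 servings → $2.76.
edamame + orange with both tight: 1.478 servings and 2.533 servings → $2.88.
The minimum over all feasible corners is $2.76.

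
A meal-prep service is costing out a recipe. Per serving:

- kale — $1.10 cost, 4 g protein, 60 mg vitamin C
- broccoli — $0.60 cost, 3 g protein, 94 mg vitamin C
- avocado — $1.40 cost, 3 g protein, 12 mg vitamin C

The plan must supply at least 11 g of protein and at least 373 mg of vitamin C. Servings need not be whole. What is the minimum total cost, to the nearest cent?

$2.38

The cheapest plan sits at a corner of the feasible region — with two constraints it uses at most two foods.
kale only: max(11/4, 373/60) = 6.217 servings → $6.84.
broccoli only: max(11/3, 373/94) = 3.968 servings → $2.38.
avocado only: max(11/3, 373/12) = 31.08 servings → $43.52.
kale + broccoli: intersection lies outside the first quadrant.
kale + avocado: the both-tight solution has a negative serving — not a feasible corner.
broccoli + avocado with both targets exact would need a negative amount; discard.
The minimum over all feasible corners is $2.38.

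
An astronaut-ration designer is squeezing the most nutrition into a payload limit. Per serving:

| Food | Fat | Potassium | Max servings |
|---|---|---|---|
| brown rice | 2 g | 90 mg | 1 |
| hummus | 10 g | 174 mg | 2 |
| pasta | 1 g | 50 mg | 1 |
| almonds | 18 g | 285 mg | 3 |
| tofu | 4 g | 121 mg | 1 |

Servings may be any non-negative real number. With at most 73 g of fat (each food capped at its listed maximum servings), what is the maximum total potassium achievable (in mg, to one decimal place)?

1337.3 mg

Potassium per g fat: pasta 50, brown rice 45, tofu 30.25, hummus 17.4, almonds 15.83.
Take 1 serving of pasta: uses 1 g fat, +50.0 mg potassium (running total 50.0 mg).
Take 1 serving of brown rice: uses 2 g fat, +90.0 mg potassium (running total 140.0 mg).
Take 1 serving of tofu: uses 4 g fat, +121.0 mg potassium (running total 261.0 mg).
Take 2 servings of hummus: uses 20 g fat, +348.0 mg potassium (running total 609.0 mg).
Take 2.556 servings of almonds: uses 46 g fat, +728.3 mg potassium (running total 1337.3 mg).
Filling greedily by potassium-per-g fat is optimal for one linear limit, giving 1337.3 mg.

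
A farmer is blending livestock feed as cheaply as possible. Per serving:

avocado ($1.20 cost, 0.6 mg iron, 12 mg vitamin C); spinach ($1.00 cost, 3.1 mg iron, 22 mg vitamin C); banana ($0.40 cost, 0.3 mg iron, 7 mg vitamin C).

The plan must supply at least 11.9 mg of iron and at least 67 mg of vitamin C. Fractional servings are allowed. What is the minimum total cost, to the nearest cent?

Minimising a linear cost over {iron ≥ 11.9, vitamin C ≥ 67, servings ≥ 0} — the optimum is at a vertex, using one or two foods.
avocado only: max(11.9/0.6, 67/12) = 19.83 servings → $23.80.
spinach only: max(11.9/3.1, 67/22) = 3.839 servings → $3.84.
banana only: max(11.9/0.3, 67/7) = 39.67 servings → $15.87.
avocado + spinach with both targets exact would need a negative amount; discard.
avocado + banana: the both-tight solution has a negative serving — not a feasible corner.
spinach + banana: intersection lies outside the first quadrant.
So the least-cost plan costs $3.84.

$3.84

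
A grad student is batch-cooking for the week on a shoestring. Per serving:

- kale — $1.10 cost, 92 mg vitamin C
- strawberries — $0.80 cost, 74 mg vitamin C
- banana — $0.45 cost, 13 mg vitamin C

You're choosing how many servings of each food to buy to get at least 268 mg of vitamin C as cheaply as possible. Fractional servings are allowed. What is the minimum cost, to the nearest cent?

Cost per mg of vitamin C: strawberries $0.0108, kale $0.0120, banana $0.0346.
With no serving limits, use only strawberries: 268 mg / 74 mg = 3.622 servings × $0.80 = $2.90.

$2.90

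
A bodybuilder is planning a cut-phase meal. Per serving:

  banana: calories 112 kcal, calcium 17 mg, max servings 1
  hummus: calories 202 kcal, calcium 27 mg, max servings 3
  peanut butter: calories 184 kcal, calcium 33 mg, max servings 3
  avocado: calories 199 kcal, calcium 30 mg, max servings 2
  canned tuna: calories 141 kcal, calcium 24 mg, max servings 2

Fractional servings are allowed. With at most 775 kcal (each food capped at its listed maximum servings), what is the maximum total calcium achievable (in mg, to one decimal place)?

Calcium per kcal: peanut butter 0.1793, canned tuna 0.1702, banana 0.1518, avocado 0.1508, hummus 0.1337.
Take 3 servings of peanut butter: uses 552 kcal, +99.0 mg calcium (running total 99.0 mg).
Take 1.582 servings of canned tuna: uses 223 kcal, +38.0 mg calcium (running total 137.0 mg).
Greedy by best ratio exhausts the calories allowance optimally: 137.0 mg.

137.0 mg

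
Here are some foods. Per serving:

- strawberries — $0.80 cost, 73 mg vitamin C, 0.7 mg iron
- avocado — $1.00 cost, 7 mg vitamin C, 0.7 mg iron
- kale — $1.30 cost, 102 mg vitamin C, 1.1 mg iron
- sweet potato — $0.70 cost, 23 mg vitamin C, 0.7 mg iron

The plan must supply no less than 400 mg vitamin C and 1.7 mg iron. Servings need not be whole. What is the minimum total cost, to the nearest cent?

strawberries only: max(400/73, 1.7/0.7) = 5.479 servings → $4.38.
avocado only: max(400/7, 1.7/0.7) = 57.14 servings → $57.14.
kale only: max(400/102, 1.7/1.1) = 3.922 servings → $5.10.
sweet potato only: max(400/23, 1.7/0.7) = 17.39 servings → $12.17.
strawberries + avocado: the both-tight solution has a negative serving — not a feasible corner.
strawberries + kale: the both-tight solution has a negative serving — not a feasible corner.
strawberries + sweet potato with both targets exact would need a negative amount; discard.
avocado + kale with both targets exact would need a negative amount; discard.
avocado + sweet potato: the both-tight solution has a negative serving — not a feasible corner.
kale + sweet potato: the both-tight solution has a negative serving — not a feasible corner.
The minimum over all feasible corners is $4.38.

$4.38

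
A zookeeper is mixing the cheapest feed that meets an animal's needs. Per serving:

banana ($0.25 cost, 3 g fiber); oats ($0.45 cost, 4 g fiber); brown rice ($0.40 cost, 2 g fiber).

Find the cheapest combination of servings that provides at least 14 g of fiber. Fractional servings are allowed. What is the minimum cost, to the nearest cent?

Cost per g of fiber: banana $0.0833, oats $0.1125, brown rice $0.2000.
With no serving limits, use only banana: 14 g / 3 g = 4.667 servings × $0.25 = $1.17.

$1.17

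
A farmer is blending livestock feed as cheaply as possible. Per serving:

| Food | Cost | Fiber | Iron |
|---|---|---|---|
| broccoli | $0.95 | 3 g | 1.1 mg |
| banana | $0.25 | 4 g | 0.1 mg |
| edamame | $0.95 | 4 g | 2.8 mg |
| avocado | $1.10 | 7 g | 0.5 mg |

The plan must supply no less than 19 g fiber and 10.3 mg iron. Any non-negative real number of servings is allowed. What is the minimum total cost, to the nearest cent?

With two linear requirements the optimum uses one or two foods; enumerate the corners.
broccoli only: max(19/3, 10.3/1.1) = 9.364 servings → $8.90.
banana only: max(19/4, 10.3/0.1) = 103 servings → $25.75.
edamame only: max(19/4, 10.3/2.8) = 4.75 servings → $4.51.
avocado only: max(19/7, 10.3/0.5) = 20.6 servings → $22.66.
broccoli + banana with both targets exact would need a negative amount; discard.
broccoli + edamame with both tight: 3 servings and 2.5 servings → $5.22.
broccoli + avocado with both targets exact would need a negative amount; discard.
banana + edamame with both tight: 1.111 servings and 3.639 servings → $3.73.
banana + avocado: intersection lies outside the first quadrant.
edamame + avocado with both tight: 3.557 servings and 0.6818 servings → $4.13.
The minimum over all feasible corners is $3.73.

$3.73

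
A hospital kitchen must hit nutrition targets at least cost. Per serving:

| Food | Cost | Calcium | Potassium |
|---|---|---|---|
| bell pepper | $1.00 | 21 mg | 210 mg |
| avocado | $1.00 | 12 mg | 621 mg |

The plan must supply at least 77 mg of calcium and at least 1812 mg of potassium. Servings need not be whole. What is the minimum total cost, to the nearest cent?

The cheapest plan sits at a corner of the feasible region — with two constraints it uses at most two foods.
bell pepper only: max(77/21, 1812/210) = 8.629 servings → $8.63.
avocado only: max(77/12, 1812/621) = 6.417 servings → $6.42.
bell pepper + avocado with both tight: 2.478 servings and 2.08 servings → $4.56.
So the least-cost plan costs $4.56.

$4.56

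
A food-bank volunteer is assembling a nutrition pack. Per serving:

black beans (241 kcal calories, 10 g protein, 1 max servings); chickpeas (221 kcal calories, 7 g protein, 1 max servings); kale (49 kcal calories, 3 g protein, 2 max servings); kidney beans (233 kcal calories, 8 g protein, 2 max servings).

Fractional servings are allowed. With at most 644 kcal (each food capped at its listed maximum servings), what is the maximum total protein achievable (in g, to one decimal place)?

Protein per kcal: kale 0.06122, black beans 0.04149, kidney beans 0.03433, chickpeas 0.03167.
Take 2 servings of kale: uses 98 kcal, +6.0 g protein (running total 6.0 g).
Take 1 serving of black beans: uses 241 kcal, +10.0 g protein (running total 16.0 g).
Take 1.309 servings of kidney beans: uses 305 kcal, +10.5 g protein (running total 26.5 g).
Greedy by best ratio exhausts the calories allowance optimally: 26.5 g.

26.5 g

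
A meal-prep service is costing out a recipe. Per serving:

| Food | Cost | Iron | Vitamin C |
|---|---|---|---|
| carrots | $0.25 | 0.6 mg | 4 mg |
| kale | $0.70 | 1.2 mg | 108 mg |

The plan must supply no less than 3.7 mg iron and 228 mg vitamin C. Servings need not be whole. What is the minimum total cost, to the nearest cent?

$1.95

Compare the cost at each extreme point of the feasible region.
carrots only: max(3.7/0.6, 228/4) = 57 servings → $14.25.
kale only: max(3.7/1.2, 228/108) = 3.083 servings → $2.16.
carrots + kale with both tight: 2.1 servings and 2.033 servings → $1.95.
Cheapest feasible corner: $1.95.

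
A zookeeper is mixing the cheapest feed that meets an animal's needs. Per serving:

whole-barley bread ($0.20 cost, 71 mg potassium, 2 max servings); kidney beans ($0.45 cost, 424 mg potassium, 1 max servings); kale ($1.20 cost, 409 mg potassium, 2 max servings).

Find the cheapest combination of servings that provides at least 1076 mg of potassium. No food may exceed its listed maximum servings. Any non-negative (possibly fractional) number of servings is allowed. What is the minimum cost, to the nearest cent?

$2.35

Cost per mg of potassium: kidney beans $0.0011, whole-barley bread $0.0028, kale $0.0029.
Take 1 serving of kidney beans: +424.0 mg potassium for $0.45 (total $0.45, still need 652.0 mg).
Take 2 servings of whole-barley bread: +142.0 mg potassium for $0.40 (total $0.85, still need 510.0 mg).
Take 1.247 servings of kale: +510.0 mg potassium for $1.50 (total $2.35, still need 0.0 mg).
Filling from the cheapest source first is optimal under one linear minimum: $2.35.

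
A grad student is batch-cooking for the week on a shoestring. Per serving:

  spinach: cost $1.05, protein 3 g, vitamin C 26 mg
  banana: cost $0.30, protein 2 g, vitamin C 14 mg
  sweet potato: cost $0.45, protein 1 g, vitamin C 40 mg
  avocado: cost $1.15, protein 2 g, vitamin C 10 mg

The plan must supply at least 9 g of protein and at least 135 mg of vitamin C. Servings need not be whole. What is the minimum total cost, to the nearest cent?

For a min-cost LP with two ≥-constraints, a basic feasible solution has at most two positive variables.
spinach only: max(9/3, 135/26) = 5.192 servings → $5.45.
banana only: max(9/2, 135/14) = 9.643 servings → $2.89.
sweet potato only: max(9/1, 135/40) = 9 servings → $4.05.
avocado only: max(9/2, 135/10) = 13.5 servings → $15.53.
spinach + banana with both targets exact would need a negative amount; discard.
spinach + sweet potato with both tight: 2.394 servings and 1.819 servings → $3.33.
spinach + avocado with both targets exact would need a negative amount; discard.
banana + sweet potato with both tight: 3.409 servings and 2.182 servings → $2.00.
banana + avocado with both targets exact would need a negative amount; discard.
sweet potato + avocado with both tight: 2.571 servings and 3.214 servings → $4.85.
Cheapest feasible corner: $2.00.

$2.00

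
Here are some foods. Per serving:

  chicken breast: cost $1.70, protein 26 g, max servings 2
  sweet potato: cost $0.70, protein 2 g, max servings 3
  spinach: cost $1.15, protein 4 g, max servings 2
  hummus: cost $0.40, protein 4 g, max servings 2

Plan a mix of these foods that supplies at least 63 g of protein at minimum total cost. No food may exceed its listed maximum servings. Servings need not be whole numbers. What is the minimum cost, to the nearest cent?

$5.06

Cost per g of protein: chicken breast $0.0654, hummus $0.1000, spinach $0.2875, sweet potato $0.3500.
Take 2 servings of chicken breast: +52.0 g protein for $3.40 (total $3.40, still need 11.0 g).
Take 2 servings of hummus: +8.0 g protein for $0.80 (total $4.20, still need 3.0 g).
Take 0.75 servings of spinach: +3.0 g protein for $0.86 (total $5.06, still need 0.0 g).
Filling from the cheapest source first is optimal under one linear minimum: $5.06.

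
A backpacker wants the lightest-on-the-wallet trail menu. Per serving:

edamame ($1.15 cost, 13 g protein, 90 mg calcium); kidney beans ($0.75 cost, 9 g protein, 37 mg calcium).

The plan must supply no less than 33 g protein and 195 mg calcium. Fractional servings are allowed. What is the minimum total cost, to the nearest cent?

$2.86

For a min-cost LP with two ≥-constraints, a basic feasible solution has at most two positive variables.
edamame only: max(33/13, 195/90) = 2.538 servings → $2.92.
kidney beans only: max(33/9, 195/37) = 5.27 servings → $3.95.
edamame + kidney beans with both tight: 1.623 servings and 1.322 servings → $2.86.
The minimum over all feasible corners is $2.86.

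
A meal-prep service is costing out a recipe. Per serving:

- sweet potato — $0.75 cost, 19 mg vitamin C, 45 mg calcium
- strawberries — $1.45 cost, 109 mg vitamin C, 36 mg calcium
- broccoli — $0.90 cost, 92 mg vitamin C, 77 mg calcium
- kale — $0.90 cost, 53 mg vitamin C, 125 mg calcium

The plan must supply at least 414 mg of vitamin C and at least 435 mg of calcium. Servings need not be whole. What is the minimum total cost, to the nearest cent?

$4.47

The cheapest plan sits at a corner of the feasible region — with two constraints it uses at most two foods.
sweet potato only: max(414/19, 435/45) = 21.79 servings → $16.34.
strawberries only: max(414/109, 435/36) = 12.08 servings → $17.52.
broccoli only: max(414/92, 435/77) = 5.649 servings → $5.08.
kale only: max(414/53, 435/125) = 7.811 servings → $7.03.
sweet potato + strawberries with both tight: 7.702 servings and 2.456 servings → $9.34.
sweet potato + broccoli with both tight: 3.041 servings and 3.872 servings → $5.77.
sweet potato + kale: intersection lies outside the first quadrant.
strawberries + broccoli: intersection lies outside the first quadrant.
strawberries + kale with both tight: 2.449 servings and 2.775 servings → $6.05.
broccoli + kale with both tight: 3.868 servings and 1.097 servings → $4.47.
So the least-cost plan costs $4.47.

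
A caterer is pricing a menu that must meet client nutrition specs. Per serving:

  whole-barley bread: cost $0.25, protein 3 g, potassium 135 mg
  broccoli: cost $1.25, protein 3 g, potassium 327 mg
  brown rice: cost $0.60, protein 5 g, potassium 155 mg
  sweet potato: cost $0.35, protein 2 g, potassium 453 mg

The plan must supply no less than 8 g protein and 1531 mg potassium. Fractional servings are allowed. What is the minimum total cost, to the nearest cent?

$1.26

Compare the cost at each extreme point of the feasible region.
whole-barley bread only: max(8/3, 1531/135) = 11.34 servings → $2.84.
broccoli only: max(8/3, 1531/327) = 4.682 servings → $5.85.
brown rice only: max(8/5, 1531/155) = 9.877 servings → $5.93.
sweet potato only: max(8/2, 1531/453) = 4 servings → $1.40.
whole-barley bread + broccoli: the both-tight solution has a negative serving — not a feasible corner.
whole-barley bread + brown rice: the both-tight solution has a negative serving — not a feasible corner.
whole-barley bread + sweet potato with both tight: 0.5161 servings and 3.226 servings → $1.26.
broccoli + brown rice: intersection lies outside the first quadrant.
broccoli + sweet potato with both tight: 0.7972 servings and 2.804 servings → $1.98.
brown rice + sweet potato with both tight: 0.2875 servings and 3.281 servings → $1.32.
So the least-cost plan costs $1.26.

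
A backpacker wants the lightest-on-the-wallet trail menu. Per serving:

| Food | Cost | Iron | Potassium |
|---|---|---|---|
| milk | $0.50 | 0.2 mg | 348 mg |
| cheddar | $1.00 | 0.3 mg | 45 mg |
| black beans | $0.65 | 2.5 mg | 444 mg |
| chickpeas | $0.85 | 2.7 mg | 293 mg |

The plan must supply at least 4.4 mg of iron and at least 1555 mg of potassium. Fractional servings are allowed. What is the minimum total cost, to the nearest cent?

$2.25

Compare the cost at each extreme point of the feasible region.
milk only: max(4.4/0.2, 1555/348) = 22 servings → $11.00.
cheddar only: max(4.4/0.3, 1555/45) = 34.56 servings → $34.56.
black beans only: max(4.4/2.5, 1555/444) = 3.502 servings → $2.28.
chickpeas only: max(4.4/2.7, 1555/293) = 5.307 servings → $4.51.
milk + cheddar with both tight: 2.814 servings and 12.79 servings → $14.20.
milk + black beans with both tight: 2.476 servings and 1.562 servings → $2.25.
milk + chickpeas with both tight: 3.302 servings and 1.385 servings → $2.83.
cheddar + black beans: intersection lies outside the first quadrant.
cheddar + chickpeas with both targets exact would need a negative amount; discard.
black beans + chickpeas: intersection lies outside the first quadrant.
The minimum over all feasible corners is $2.25.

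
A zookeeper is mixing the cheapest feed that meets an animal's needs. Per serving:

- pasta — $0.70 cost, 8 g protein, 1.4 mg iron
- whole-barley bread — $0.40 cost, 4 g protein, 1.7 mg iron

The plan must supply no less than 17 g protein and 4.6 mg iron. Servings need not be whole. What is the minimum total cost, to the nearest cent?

$1.57

pasta only: max(17/8, 4.6/1.4) = 3.286 servings → $2.30.
whole-barley bread only: max(17/4, 4.6/1.7) = 4.25 servings → $1.70.
pasta + whole-barley bread with both tight: 1.312 servings and 1.625 servings → $1.57.
Cheapest feasible corner: $1.57.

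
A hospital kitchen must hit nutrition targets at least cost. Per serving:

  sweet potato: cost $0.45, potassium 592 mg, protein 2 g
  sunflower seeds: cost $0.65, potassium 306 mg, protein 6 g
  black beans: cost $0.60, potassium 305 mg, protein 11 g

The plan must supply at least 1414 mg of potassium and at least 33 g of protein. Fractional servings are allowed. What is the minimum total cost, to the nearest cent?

This is a tiny linear program; its minimum lies at a vertex of the feasible set. List the vertices and price them.
sweet potato only: max(1414/592, 33/2) = 16.5 servings → $7.42.
sunflower seeds only: max(1414/306, 33/6) = 5.5 servings → $3.58.
black beans only: max(1414/305, 33/11) = 4.636 servings → $2.78.
sweet potato + sunflower seeds: the both-tight solution has a negative serving — not a feasible corner.
sweet potato + black beans with both tight: 0.93 servings and 2.831 servings → $2.12.
sunflower seeds + black beans with both tight: 3.574 servings and 1.051 servings → $2.95.
Cheapest feasible corner: $2.12.

$2.12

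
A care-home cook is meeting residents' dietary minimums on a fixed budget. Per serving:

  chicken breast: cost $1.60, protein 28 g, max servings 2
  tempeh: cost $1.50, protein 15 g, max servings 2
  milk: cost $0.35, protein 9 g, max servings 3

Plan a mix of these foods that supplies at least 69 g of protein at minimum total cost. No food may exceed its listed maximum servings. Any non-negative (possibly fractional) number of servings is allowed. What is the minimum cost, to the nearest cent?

$3.45

Cost per g of protein: milk $0.0389, chicken breast $0.0571, tempeh $0.1000.
Take 3 servings of milk: +27.0 g protein for $1.05 (total $1.05, still need 42.0 g).
Take 1.5 servings of chicken breast: +42.0 g protein for $2.40 (total $3.45, still need 0.0 g).
Filling from the cheapest source first is optimal under one linear minimum: $3.45.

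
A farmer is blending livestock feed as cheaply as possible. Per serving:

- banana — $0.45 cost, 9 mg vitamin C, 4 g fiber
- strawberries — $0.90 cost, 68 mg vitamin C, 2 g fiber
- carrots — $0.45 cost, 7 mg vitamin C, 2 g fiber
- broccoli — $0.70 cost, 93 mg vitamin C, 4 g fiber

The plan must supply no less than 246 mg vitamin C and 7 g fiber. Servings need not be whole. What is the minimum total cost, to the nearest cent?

banana only: max(246/9, 7/4) = 27.33 servings → $12.30.
strawberries only: max(246/68, 7/2) = 3.618 servings → $3.26.
carrots only: max(246/7, 7/2) = 35.14 servings → $15.81.
broccoli only: max(246/93, 7/4) = 2.645 servings → $1.85.
banana + strawberries: the both-tight solution has a negative serving — not a feasible corner.
banana + carrots: intersection lies outside the first quadrant.
banana + broccoli: intersection lies outside the first quadrant.
strawberries + carrots with both targets exact would need a negative amount; discard.
strawberries + broccoli: the both-tight solution has a negative serving — not a feasible corner.
carrots + broccoli: intersection lies outside the first quadrant.
Cheapest feasible corner: $1.85.

$1.85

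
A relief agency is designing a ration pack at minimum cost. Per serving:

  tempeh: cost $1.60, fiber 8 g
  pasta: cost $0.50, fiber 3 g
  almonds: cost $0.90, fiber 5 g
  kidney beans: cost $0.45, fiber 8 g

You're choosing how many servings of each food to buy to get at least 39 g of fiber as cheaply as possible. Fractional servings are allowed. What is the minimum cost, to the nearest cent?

Cost per g of fiber: kidney beans $0.0563, pasta $0.1667, almonds $0.1800, tempeh $0.2000.
With no serving limits, use only kidney beans: 39 g / 8 g = 4.875 servings × $0.45 = $2.19.

$2.19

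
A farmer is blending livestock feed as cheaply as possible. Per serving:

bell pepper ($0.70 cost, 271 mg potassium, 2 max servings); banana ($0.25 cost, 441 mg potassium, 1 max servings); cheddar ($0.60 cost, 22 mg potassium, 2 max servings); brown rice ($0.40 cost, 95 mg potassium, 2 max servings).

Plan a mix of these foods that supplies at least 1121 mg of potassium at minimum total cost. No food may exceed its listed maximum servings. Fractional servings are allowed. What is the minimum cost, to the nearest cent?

Cost per mg of potassium: banana $0.0006, bell pepper $0.0026, brown rice $0.0042, cheddar $0.0273.
Take 1 serving of banana: +441.0 mg potassium for $0.25 (total $0.25, still need 680.0 mg).
Take 2 servings of bell pepper: +542.0 mg potassium for $1.40 (total $1.65, still need 138.0 mg).
Take 1.453 servings of brown rice: +138.0 mg potassium for $0.58 (total $2.23, still need 0.0 mg).
Greedy by cheapest-per-mg is optimal for a single linear constraint, so the minimum cost is $2.23.

$2.23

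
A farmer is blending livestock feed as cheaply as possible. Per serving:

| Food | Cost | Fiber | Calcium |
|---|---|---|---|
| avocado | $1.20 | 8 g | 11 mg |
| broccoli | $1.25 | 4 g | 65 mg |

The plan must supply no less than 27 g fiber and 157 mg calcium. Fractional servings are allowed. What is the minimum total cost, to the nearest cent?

Check every corner: each single food scaled to meet both minima, and each pair solved so both constraints bind.
avocado only: max(27/8, 157/11) = 14.27 servings → $17.13.
broccoli only: max(27/4, 157/65) = 6.75 servings → $8.44.
avocado + broccoli with both tight: 2.368 servings and 2.015 servings → $5.36.
So the least-cost plan costs $5.36.

$5.36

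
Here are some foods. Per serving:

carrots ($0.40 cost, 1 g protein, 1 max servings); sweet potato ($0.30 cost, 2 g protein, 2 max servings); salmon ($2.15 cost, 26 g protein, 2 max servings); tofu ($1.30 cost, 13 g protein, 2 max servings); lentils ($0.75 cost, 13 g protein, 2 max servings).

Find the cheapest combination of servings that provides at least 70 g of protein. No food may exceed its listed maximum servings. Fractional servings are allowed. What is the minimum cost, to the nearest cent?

Cost per g of protein: lentils $0.0577, salmon $0.0827, tofu $0.1000, sweet potato $0.1500, carrots $0.4000.
Take 2 servings of lentils: +26.0 g protein for $1.50 (total $1.50, still need 44.0 g).
Take 1.692 servings of salmon: +44.0 g protein for $3.64 (total $5.14, still need 0.0 g).
Greedy by cheapest-per-g is optimal for a single linear constraint, so the minimum cost is $5.14.

$5.14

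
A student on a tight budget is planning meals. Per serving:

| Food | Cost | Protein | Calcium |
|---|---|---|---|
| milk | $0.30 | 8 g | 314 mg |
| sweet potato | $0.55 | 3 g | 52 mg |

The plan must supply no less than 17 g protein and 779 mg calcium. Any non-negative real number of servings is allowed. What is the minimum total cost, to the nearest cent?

The cheapest plan sits at a corner of the feasible region — with two constraints it uses at most two foods.
milk only: max(17/8, 779/314) = 2.481 servings → $0.74.
sweet potato only: max(17/3, 779/52) = 14.98 servings → $8.24.
milk + sweet potato: intersection lies outside the first quadrant.
Cheapest feasible corner: $0.74.

$0.74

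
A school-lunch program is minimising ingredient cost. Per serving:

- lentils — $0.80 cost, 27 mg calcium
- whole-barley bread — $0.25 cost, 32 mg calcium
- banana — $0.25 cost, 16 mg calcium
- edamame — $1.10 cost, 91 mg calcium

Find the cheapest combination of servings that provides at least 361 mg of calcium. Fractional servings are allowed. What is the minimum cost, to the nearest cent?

Cost per mg of calcium: whole-barley bread $0.0078, edamame $0.0121, banana $0.0156, lentils $0.0296.
With no serving limits, use only whole-barley bread: 361 mg / 32 mg = 11.28 servings × $0.25 = $2.82.

$2.82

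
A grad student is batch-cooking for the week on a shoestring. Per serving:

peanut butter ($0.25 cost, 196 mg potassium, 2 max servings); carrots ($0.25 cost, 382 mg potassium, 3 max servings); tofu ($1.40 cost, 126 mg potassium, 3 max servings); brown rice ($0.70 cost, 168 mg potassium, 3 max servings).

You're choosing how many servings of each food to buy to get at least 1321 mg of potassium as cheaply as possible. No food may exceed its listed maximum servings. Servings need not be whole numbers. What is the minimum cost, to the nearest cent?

$0.97

Cost per mg of potassium: carrots $0.0007, peanut butter $0.0013, brown rice $0.0042, tofu $0.0111.
Take 3 servings of carrots: +1146.0 mg potassium for $0.75 (total $0.75, still need 175.0 mg).
Take 0.8929 servings of peanut butter: +175.0 mg potassium for $0.22 (total $0.97, still need 0.0 mg).
Greedy by cheapest-per-mg is optimal for a single linear constraint, so the minimum cost is $0.97.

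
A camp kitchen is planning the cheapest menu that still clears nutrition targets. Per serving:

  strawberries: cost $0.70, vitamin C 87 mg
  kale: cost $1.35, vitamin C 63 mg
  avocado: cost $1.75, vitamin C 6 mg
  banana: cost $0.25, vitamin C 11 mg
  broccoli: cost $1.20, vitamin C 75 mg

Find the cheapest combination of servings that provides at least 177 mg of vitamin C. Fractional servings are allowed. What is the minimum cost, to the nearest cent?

$1.42

Cost per mg of vitamin C: strawberries $0.0080, broccoli $0.0160, kale $0.0214, banana $0.0227, avocado $0.2917.
With no serving limits, use only strawberries: 177 mg / 87 mg = 2.034 servings × $0.70 = $1.42.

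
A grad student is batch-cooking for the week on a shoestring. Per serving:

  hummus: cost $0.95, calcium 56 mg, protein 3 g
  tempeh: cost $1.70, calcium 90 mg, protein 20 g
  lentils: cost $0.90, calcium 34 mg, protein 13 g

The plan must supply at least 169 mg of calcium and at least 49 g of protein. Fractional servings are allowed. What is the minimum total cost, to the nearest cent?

$3.73

With two linear requirements the optimum uses one or two foods; enumerate the corners.
hummus only: max(169/56, 49/3) = 16.33 servings → $15.52.
tempeh only: max(169/90, 49/20) = 2.45 servings → $4.17.
lentils only: max(169/34, 49/13) = 4.971 servings → $4.47.
hummus + tempeh: intersection lies outside the first quadrant.
hummus + lentils with both tight: 0.8482 servings and 3.573 servings → $4.02.
tempeh + lentils with both tight: 1.084 servings and 2.102 servings → $3.73.
The minimum over all feasible corners is $3.73.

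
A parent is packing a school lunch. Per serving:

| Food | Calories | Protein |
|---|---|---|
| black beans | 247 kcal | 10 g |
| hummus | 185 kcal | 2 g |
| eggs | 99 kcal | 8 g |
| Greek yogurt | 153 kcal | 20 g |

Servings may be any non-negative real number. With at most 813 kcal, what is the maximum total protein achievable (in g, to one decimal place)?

Protein per kcal: Greek yogurt 0.1307, eggs 0.08081, black beans 0.04049, hummus 0.01081.
With no serving limits, spend the whole calories allowance on Greek yogurt: 813 kcal / 153 kcal × 20 g = 106.3 g.

106.3 g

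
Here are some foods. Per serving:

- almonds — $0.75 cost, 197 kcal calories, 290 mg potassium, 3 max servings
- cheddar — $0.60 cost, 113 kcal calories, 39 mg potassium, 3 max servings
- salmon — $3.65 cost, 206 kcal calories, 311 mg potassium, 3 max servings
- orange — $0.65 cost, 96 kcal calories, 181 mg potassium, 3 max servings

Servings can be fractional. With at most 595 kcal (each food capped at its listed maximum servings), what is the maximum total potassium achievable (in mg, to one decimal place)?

Potassium per kcal: orange 1.885, salmon 1.51, almonds 1.472, cheddar 0.3451.
Take 3 servings of orange: uses 288 kcal, +543.0 mg potassium (running total 543.0 mg).
Take 1.49 servings of salmon: uses 307 kcal, +463.5 mg potassium (running total 1006.5 mg).
Greedy by best ratio exhausts the calories allowance optimally: 1006.5 mg.

1006.5 mg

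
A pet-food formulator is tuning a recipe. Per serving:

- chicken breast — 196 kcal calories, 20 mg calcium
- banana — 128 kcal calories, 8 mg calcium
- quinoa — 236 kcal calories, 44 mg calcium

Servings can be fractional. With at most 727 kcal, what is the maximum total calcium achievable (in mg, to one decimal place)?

Calcium per kcal: quinoa 0.1864, chicken breast 0.102, banana 0.0625.
With no serving limits, spend the whole calories allowance on quinoa: 727 kcal / 236 kcal × 44 mg = 135.5 mg.

135.5 mg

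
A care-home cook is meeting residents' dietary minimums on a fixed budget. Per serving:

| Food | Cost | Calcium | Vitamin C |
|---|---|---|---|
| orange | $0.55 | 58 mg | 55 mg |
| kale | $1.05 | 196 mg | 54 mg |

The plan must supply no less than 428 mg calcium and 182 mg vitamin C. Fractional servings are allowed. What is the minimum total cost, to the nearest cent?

$2.69

With two linear requirements the optimum uses one or two foods; enumerate the corners.
orange only: max(428/58, 182/55) = 7.379 servings → $4.06.
kale only: max(428/196, 182/54) = 3.37 servings → $3.54.
orange + kale with both tight: 1.642 servings and 1.698 servings → $2.69.
So the least-cost plan costs $2.69.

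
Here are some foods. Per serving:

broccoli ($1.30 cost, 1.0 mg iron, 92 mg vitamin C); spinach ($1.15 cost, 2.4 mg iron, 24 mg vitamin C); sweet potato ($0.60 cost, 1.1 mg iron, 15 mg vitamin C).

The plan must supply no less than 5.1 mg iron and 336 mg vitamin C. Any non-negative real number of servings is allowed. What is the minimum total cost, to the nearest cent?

With two linear requirements the optimum uses one or two foods; enumerate the corners.
broccoli only: max(5.1/1.0, 336/92) = 5.1 servings → $6.63.
spinach only: max(5.1/2.4, 336/24) = 14 servings → $16.10.
sweet potato only: max(5.1/1.1, 336/15) = 22.4 servings → $13.44.
broccoli + spinach with both tight: 3.476 servings and 0.6768 servings → $5.30.
broccoli + sweet potato with both tight: 3.4 servings and 1.545 servings → $5.35.
spinach + sweet potato with both targets exact would need a negative amount; discard.
Cheapest feasible corner: $5.30.

$5.30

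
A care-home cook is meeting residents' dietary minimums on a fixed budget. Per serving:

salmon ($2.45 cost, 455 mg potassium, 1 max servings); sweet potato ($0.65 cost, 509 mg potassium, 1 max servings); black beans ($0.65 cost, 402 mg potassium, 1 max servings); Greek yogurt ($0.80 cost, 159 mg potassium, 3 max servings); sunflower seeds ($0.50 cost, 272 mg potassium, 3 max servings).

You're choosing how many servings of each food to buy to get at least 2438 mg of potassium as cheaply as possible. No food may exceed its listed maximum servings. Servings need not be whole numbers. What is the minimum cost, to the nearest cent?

Cost per mg of potassium: sweet potato $0.0013, black beans $0.0016, sunflower seeds $0.0018, Greek yogurt $0.0050, salmon $0.0054.
Take 1 serving of sweet potato: +509.0 mg potassium for $0.65 (total $0.65, still need 1929.0 mg).
Take 1 serving of black beans: +402.0 mg potassium for $0.65 (total $1.30, still need 1527.0 mg).
Take 3 servings of sunflower seeds: +816.0 mg potassium for $1.50 (total $2.80, still need 711.0 mg).
Take 3 servings of Greek yogurt: +477.0 mg potassium for $2.40 (total $5.20, still need 234.0 mg).
Take 0.5143 servings of salmon: +234.0 mg potassium for $1.26 (total $6.46, still need 0.0 mg).
Greedy by cheapest-per-mg is optimal for a single linear constraint, so the minimum cost is $6.46.

$6.46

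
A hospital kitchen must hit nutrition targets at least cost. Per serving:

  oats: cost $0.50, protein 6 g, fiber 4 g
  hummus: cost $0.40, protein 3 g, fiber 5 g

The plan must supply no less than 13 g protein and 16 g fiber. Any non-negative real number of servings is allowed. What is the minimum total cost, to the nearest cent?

$1.45

oats only: max(13/6, 16/4) = 4 servings → $2.00.
hummus only: max(13/3, 16/5) = 4.333 servings → $1.73.
oats + hummus with both tight: 0.9444 servings and 2.444 servings → $1.45.
So the least-cost plan costs $1.45.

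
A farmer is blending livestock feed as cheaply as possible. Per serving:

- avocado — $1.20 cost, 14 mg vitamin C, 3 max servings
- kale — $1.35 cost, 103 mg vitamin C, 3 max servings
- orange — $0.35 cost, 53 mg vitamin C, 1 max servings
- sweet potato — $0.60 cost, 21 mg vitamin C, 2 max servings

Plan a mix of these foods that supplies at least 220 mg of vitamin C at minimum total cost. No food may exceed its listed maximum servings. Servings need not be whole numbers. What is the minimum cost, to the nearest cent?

$2.54

Cost per mg of vitamin C: orange $0.0066, kale $0.0131, sweet potato $0.0286, avocado $0.0857.
Take 1 serving of orange: +53.0 mg vitamin C for $0.35 (total $0.35, still need 167.0 mg).
Take 1.621 servings of kale: +167.0 mg vitamin C for $2.19 (total $2.54, still need 0.0 mg).
Filling from the cheapest source first is optimal under one linear minimum: $2.54.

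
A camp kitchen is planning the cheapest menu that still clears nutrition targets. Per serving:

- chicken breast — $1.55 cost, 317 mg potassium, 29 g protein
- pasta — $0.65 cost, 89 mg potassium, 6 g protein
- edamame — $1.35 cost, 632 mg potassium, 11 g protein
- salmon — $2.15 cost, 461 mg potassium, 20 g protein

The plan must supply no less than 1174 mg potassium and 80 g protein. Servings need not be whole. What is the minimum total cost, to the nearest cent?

At the optimum either one food covers both requirements or two foods hit both targets exactly; no other combination can be cheaper.
chicken breast only: max(1174/317, 80/29) = 3.703 servings → $5.74.
pasta only: max(1174/89, 80/6) = 13.33 servings → $8.67.
edamame only: max(1174/632, 80/11) = 7.273 servings → $9.82.
salmon only: max(1174/461, 80/20) = 4 servings → $8.60.
chicken breast + pasta with both tight: 0.1119 servings and 12.79 servings → $8.49.
chicken breast + edamame with both tight: 2.537 servings and 0.5853 servings → $4.72.
chicken breast + salmon with both tight: 1.906 servings and 1.236 servings → $5.61.
pasta + edamame with both targets exact would need a negative amount; discard.
pasta + salmon: the both-tight solution has a negative serving — not a feasible corner.
edamame + salmon with both targets exact would need a negative amount; discard.
Cheapest feasible corner: $4.72.

$4.72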